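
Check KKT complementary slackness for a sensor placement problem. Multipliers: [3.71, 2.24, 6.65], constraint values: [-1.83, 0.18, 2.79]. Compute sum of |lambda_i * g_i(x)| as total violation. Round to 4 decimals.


KKT complementary slackness check:
lambda_1 * g_1 = 3.71 * -1.83 = -6.7893
lambda_2 * g_2 = 2.24 * 0.18 = 0.4032
lambda_3 * g_3 = 6.65 * 2.79 = 18.5535
Total violation = 6.7893 + 0.4032 + 18.5535 = 25.746


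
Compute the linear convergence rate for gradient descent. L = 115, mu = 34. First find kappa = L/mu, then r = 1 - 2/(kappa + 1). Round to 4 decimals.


Step 1: Compute the condition number.
kappa = L/mu = 115/34 = 3.3824
Step 2: Compute the convergence rate.
r = 1 - 2/(kappa + 1) = 1 - 2*mu/(L + mu) = (L - mu)/(L + mu) = 81/149 = 0.5436


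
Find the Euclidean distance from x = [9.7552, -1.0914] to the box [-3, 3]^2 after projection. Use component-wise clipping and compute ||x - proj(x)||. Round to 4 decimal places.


Project each component onto [-3, 3].
clip(9.7552) = 3.0, clip(-1.0914) = -1.0914
Projection = [3.0, -1.0914]
Squared diffs: [45.6327, 0.0]
Distance = sqrt(45.6327) = 6.7552


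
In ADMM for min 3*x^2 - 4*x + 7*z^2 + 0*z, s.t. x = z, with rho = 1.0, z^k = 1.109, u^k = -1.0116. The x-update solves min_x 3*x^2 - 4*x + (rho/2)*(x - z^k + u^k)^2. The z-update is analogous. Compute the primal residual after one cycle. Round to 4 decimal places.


ADMM iteration with rho = 1.0, z^k = 1.109, u^k = -1.0116
Step 1: x-update.
Minimize 3*x^2 - 4*x + (1.0/2)*(x - 1.109 - 1.0116)^2
FOC: (2*3 + 1.0)*x = 4 + 1.0*(1.109 + 1.0116)
x^{k+1} = 0.8744
Step 2: z-update.
Minimize 7*z^2 + 0*z + (1.0/2)*(0.8744 - z - 1.0116)^2
FOC: (2*7 + 1.0)*z = 0 + 1.0*(0.8744 - 1.0116)
z^{k+1} = -0.0091
Step 3: u-update.
u^{k+1} = -1.0116 + 0.8744 + 0.0091 = -0.1281
Step 4: Primal residual = |0.8744 + 0.0091| = 0.8835


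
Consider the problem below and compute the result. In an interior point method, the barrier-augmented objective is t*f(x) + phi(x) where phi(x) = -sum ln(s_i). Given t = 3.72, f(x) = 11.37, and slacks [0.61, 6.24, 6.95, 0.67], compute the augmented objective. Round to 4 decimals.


Step 1: Compute log-barrier.
ln values: [-0.4943, 1.831, 1.9387, -0.4005]
phi = -(-0.4943 + 1.831 + 1.9387 - 0.4005) = -2.8749
Step 2: Compute augmented objective.
t*f(x) = 3.72*11.37 = 42.2964
Total = 42.2964 - 2.8749 = 39.4215


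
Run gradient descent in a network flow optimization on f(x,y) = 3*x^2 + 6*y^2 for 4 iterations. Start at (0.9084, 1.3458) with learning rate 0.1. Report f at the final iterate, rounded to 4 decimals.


Gradient descent on f(x,y) = 3*x^2 + 6*y^2.
Starting point: (0.9084, 1.3458), alpha = 0.1
Step 1: grad_x = 2*3*0.9084 = 5.4504, grad_y = 2*6*1.3458 = 16.1496
  x_1 = 0.9084 - 0.1*5.4504 = 0.3634
  y_1 = 1.3458 - 0.1*16.1496 = -0.2692
Step 2: grad_x = 2*3*0.3634 = 2.1802, grad_y = 2*6*-0.2692 = -3.2299
  x_2 = 0.3634 - 0.1*2.1802 = 0.1453
  y_2 = -0.2692 - 0.1*-3.2299 = 0.0538
Step 3: grad_x = 2*3*0.1453 = 0.8721, grad_y = 2*6*0.0538 = 0.646
  x_3 = 0.1453 - 0.1*0.8721 = 0.0581
  y_3 = 0.0538 - 0.1*0.646 = -0.0108
Step 4: grad_x = 2*3*0.0581 = 0.3488, grad_y = 2*6*-0.0108 = -0.1292
  x_4 = 0.0581 - 0.1*0.3488 = 0.0233
  y_4 = -0.0108 - 0.1*-0.1292 = 0.0022
f(0.0233, 0.0022) = 3*0.0233^2 + 6*0.0022^2 = 0.0017


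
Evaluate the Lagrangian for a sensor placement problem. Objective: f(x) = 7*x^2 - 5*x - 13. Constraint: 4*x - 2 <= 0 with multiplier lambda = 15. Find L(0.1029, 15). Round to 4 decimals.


Step 1: Evaluate f(x).
f(0.1029) = 7*0.1029^2 - 5*0.1029 - 13 = -13.4404
Step 2: Evaluate g(x).
g(0.1029) = 4*0.1029 - 2 = -1.5884
Step 3: Compute Lagrangian.
L = -13.4404 + 15*-1.5884 = -37.2664


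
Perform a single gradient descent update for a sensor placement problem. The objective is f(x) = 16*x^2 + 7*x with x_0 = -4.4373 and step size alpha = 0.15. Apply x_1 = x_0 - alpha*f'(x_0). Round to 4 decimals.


We compute the gradient at x_0 and apply the update.
f'(x) = 32*x + 7
f'(-4.4373) = 32*-4.4373 + 7 = -134.9936
x_1 = -4.4373 - 0.15*-134.9936 = 15.8117


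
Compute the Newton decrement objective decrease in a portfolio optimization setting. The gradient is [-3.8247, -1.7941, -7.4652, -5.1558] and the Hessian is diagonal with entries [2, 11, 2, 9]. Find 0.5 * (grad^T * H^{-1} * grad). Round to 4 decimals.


Step 1: H is diagonal, so H^(-1) * g = [-1.9124, -0.1631, -3.7326, -0.5729].
Step 2: g^T H^(-1) g = sum_i g_i^2 / H_ii
  = (-3.8247)^2/2 + (-1.7941)^2/11 + (-7.4652)^2/2 + (-5.1558)^2/9
  = 7.3142 + 0.2926 + 27.8646 + 2.9536 = 38.425
Step 3: Objective decrease = 0.5 * g^T H^(-1) g = 19.2125


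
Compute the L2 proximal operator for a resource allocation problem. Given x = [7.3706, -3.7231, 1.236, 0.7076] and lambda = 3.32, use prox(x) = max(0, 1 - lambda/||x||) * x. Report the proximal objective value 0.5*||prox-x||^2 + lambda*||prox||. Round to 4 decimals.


Step 1: Compute ||x||.
||x|| = 8.3795
Step 2: Compute scaling factor.
scale = max(0, 1 - 3.32/8.3795) = 0.6038
Step 3: prox(x) = [4.4503, -2.248, 0.7463, 0.4272]
||prox(x)|| = 5.0595
Step 4: Proximal objective.
0.5*||prox-x||^2 = 5.5112
lambda*||prox|| = 16.7975
Total = 22.3087


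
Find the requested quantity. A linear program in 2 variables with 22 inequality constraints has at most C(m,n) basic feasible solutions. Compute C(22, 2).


Each vertex corresponds to some choice of n active constraints out of m, so the number of vertices is at most C(m, n) = m! / (n!(m-n)!).
m = 22, n = 2
Numerator: 22 * 21
Denominator: 2! = 2
C(22, 2) = 231


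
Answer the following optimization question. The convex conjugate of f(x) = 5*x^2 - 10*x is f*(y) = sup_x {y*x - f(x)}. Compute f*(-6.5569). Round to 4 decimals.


f*(y) = sup_x {y*x - a*x^2 - b*x} = sup_x {(y-b)*x - a*x^2}
FOC: (y - b) - 2a*x = 0 => x* = (y - b)/(2a)
x* = (-6.5569 + 10)/(2*5) = 0.3443
f*(-6.5569) = (y-b)^2/(4a) = (-6.5569 + 10)^2/(4*5)
= 11.8549/20 = 0.5927


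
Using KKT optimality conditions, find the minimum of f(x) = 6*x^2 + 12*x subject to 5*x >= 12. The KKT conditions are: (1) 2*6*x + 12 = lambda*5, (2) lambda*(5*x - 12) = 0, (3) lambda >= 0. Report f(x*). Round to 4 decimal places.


Step 1: Try lambda = 0 (constraint inactive).
x_unc = -12/(2*6) = -1.0
Check: 5*-1.0 = -5.0 < 12 -- violated!
Step 2: Constraint must be active: 5*x = 12
x* = 12/5 = 2.4
lambda = (2*6*2.4 + 12)/5 = 8.16
Step 3: Compute optimal value.
f(x*) = 6*2.4^2 + 12*2.4 = 63.36


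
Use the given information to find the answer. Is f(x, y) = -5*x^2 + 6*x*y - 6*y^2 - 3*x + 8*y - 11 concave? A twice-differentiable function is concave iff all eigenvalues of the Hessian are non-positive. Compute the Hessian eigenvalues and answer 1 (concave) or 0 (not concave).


The Hessian of f(x,y) = -5*x^2 + 6*x*y - 6*y^2 - 3*x + 8*y - 11 is:
H = [[-10, 6], [6, -12]]
Trace = -10 - 12 = -22
Determinant = -10*-12 - (6)^2 = 84
Discriminant = (-22)^2 - 4*84 = 148.0
Eigenvalues: lambda_1 = -17.0828, lambda_2 = -4.9172
The function is concave.

1


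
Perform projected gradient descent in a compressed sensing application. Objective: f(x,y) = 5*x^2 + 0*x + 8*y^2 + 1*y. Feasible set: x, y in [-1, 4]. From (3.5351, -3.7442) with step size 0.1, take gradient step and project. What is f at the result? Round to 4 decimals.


Step 1: Compute gradient at (3.5351, -3.7442).
grad_x = 2*5*3.5351 + 0 = 35.351
grad_y = 2*8*-3.7442 + 1 = -58.9072
Step 2: Gradient step.
x_raw = 3.5351 - 0.1*35.351 = 0.0
y_raw = -3.7442 - 0.1*-58.9072 = 2.1465
Step 3: Project onto [-1, 4].
x_proj = clip(0.0) = 0.0
y_proj = clip(2.1465) = 2.1465
Step 4: Evaluate f.
f(0.0, 2.1465) = 39.0069


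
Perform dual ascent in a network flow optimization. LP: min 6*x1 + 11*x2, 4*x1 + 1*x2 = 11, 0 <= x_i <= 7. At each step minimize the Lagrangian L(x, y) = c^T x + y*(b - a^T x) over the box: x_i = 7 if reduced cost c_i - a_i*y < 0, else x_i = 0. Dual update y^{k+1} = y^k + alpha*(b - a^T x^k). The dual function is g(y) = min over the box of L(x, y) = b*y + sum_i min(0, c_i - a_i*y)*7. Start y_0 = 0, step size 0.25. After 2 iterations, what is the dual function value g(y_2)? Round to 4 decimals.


Dual ascent for LP: min 6*x1 + 11*x2, 4*x1 + 1*x2 = 11, 0 <= x_i <= 7
Step 1: y^k = 0.0, reduced costs: (6.0, 11.0)
  x^k = (0.0, 0.0), subgradient = b - a^T x = 11.0
  y^{k+1} = 0.0 + 0.25*11.0 = 2.75
Step 2: y^k = 2.75, reduced costs: (-5.0, 8.25)
  x^k = (7.0, 0.0), subgradient = b - a^T x = -17.0
  y^{k+1} = 2.75 + 0.25*-17.0 = -1.5
Dual objective at y_2 = -1.5: reduced costs (12.0, 12.5), box minimizer x = (0.0, 0.0)
g(y_2) = b*y + (c1 - a1*y)*x1 + (c2 - a2*y)*x2 = 11*(-1.5) + 12.0*0.0 + 12.5*0.0 = -16.5 + 0.0 + 0.0 = -16.5


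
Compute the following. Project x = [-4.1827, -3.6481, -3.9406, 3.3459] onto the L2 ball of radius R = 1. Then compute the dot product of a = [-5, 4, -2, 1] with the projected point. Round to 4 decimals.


Step 1: Compute ||x|| (intermediates to 6 decimals).
||x|| = sqrt((-4.1827)^2 + (-3.6481)^2 + (-3.9406)^2 + 3.3459^2) = 7.584655
Step 2: Project.
Since ||x|| > R, scale = R/||x|| = 1/7.584655 = 0.131845, proj(x) = scale * x
proj(x) = [-0.551468, -0.480984, -0.519548, 0.44114]
Step 3: Dot product.
a^T * proj(x) = -5*(-0.551468) + 4*(-0.480984) - 2*(-0.519548) + 1*0.44114 = 2.3136


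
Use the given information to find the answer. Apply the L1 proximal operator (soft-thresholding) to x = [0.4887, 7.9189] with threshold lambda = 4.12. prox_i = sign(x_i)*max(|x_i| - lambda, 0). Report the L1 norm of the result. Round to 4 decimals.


Soft-thresholding with lambda = 4.12:
prox(0.4887) = sign(0.4887)*max(|0.4887| - 4.12, 0) = 0.0
prox(7.9189) = sign(7.9189)*max(|7.9189| - 4.12, 0) = 3.7989
prox(x) = [0.0, 3.7989]
||prox(x)||_1 = 0.0 + 3.7989 = 3.7989


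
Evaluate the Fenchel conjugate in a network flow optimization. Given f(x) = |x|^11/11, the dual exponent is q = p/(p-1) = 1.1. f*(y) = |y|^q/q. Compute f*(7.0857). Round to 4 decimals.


The conjugate exponent q satisfies 1/p + 1/q = 1.
p = 11, so q = 11/(11 - 1) = 1.1
|y|^q = 7.0857^1.1 = 8.6183
f*(7.0857) = 8.6183 / 1.1 = 7.8348


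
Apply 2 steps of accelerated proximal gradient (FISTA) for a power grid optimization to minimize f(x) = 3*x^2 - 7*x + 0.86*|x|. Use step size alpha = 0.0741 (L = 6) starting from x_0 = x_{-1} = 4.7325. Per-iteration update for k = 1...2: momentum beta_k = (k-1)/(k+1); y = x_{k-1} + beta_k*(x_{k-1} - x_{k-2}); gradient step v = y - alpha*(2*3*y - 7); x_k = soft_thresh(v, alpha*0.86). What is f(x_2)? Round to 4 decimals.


FISTA on f(x) = 3*x^2 - 7*x + 0.86*|x|
L = 6, alpha = 0.0741
Iteration 1: beta = 0.0, y = 4.7325 + 0.0*(4.7325 - 4.7325) = 4.7325
  grad(y) = 21.395, v = y - alpha*grad = 3.1471
  prox(v) = soft_thresh(3.1471, 0.0637) = 3.0834
Iteration 2: beta = 0.3333, y = 3.0834 + 0.3333*(3.0834 - 4.7325) = 2.5337
  grad(y) = 8.2022, v = y - alpha*grad = 1.9259
  prox(v) = soft_thresh(1.9259, 0.0637) = 1.8622
f(x_2) = 3*1.8622^2 - 7*1.8622 + 0.86*|1.8622| = -1.0306


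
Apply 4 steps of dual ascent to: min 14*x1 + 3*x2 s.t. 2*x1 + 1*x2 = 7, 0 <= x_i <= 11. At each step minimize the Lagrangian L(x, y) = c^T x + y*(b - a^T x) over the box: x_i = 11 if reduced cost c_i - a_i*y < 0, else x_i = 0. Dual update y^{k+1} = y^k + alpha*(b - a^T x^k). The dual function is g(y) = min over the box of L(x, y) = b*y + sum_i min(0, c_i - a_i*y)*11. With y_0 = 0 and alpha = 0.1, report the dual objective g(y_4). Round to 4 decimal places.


Dual ascent for LP: min 14*x1 + 3*x2, 2*x1 + 1*x2 = 7, 0 <= x_i <= 11
Step 1: y^k = 0.0, reduced costs: (14.0, 3.0)
  x^k = (0.0, 0.0), subgradient = b - a^T x = 7.0
  y^{k+1} = 0.0 + 0.1*7.0 = 0.7
Step 2: y^k = 0.7, reduced costs: (12.6, 2.3)
  x^k = (0.0, 0.0), subgradient = b - a^T x = 7.0
  y^{k+1} = 0.7 + 0.1*7.0 = 1.4
Step 3: y^k = 1.4, reduced costs: (11.2, 1.6)
  x^k = (0.0, 0.0), subgradient = b - a^T x = 7.0
  y^{k+1} = 1.4 + 0.1*7.0 = 2.1
Step 4: y^k = 2.1, reduced costs: (9.8, 0.9)
  x^k = (0.0, 0.0), subgradient = b - a^T x = 7.0
  y^{k+1} = 2.1 + 0.1*7.0 = 2.8
Dual objective at y_4 = 2.8: reduced costs (8.4, 0.2), box minimizer x = (0.0, 0.0)
g(y_4) = b*y + (c1 - a1*y)*x1 + (c2 - a2*y)*x2 = 7*2.8 + 8.4*0.0 + 0.2*0.0 = 19.6 + 0.0 + 0.0 = 19.6


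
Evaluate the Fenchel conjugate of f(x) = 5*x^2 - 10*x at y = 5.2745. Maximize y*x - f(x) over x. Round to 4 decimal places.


f*(y) = sup_x {y*x - a*x^2 - b*x} = sup_x {(y-b)*x - a*x^2}
FOC: (y - b) - 2a*x = 0 => x* = (y - b)/(2a)
x* = (5.2745 + 10)/(2*5) = 1.5275
f*(5.2745) = (y-b)^2/(4a) = (5.2745 + 10)^2/(4*5)
= 233.3104/20 = 11.6655


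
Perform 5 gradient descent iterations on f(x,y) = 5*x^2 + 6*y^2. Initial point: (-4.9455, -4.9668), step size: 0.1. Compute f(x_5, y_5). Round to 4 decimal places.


Gradient descent on f(x,y) = 5*x^2 + 6*y^2.
Starting point: (-4.9455, -4.9668), alpha = 0.1
Step 1: grad_x = 2*5*-4.9455 = -49.455, grad_y = 2*6*-4.9668 = -59.6016
  x_1 = -4.9455 - 0.1*-49.455 = 0.0
  y_1 = -4.9668 - 0.1*-59.6016 = 0.9934
Step 2: grad_x = 2*5*0.0 = 0.0, grad_y = 2*6*0.9934 = 11.9203
  x_2 = 0.0 - 0.1*0.0 = 0.0
  y_2 = 0.9934 - 0.1*11.9203 = -0.1987
Step 3: grad_x = 2*5*0.0 = 0.0, grad_y = 2*6*-0.1987 = -2.3841
  x_3 = 0.0 - 0.1*0.0 = 0.0
  y_3 = -0.1987 - 0.1*-2.3841 = 0.0397
Step 4: grad_x = 2*5*0.0 = 0.0, grad_y = 2*6*0.0397 = 0.4768
  x_4 = 0.0 - 0.1*0.0 = 0.0
  y_4 = 0.0397 - 0.1*0.4768 = -0.0079
Step 5: grad_x = 2*5*0.0 = 0.0, grad_y = 2*6*-0.0079 = -0.0954
  x_5 = 0.0 - 0.1*0.0 = 0.0
  y_5 = -0.0079 - 0.1*-0.0954 = 0.0016
f(0.0, 0.0016) = 5*0.0^2 + 6*0.0016^2 = 0.0


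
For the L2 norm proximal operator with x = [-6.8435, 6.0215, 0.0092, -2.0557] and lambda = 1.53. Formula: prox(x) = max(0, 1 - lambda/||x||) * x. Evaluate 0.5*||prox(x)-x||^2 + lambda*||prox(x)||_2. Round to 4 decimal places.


Step 1: Compute ||x||.
||x|| = 9.3444
Step 2: Compute scaling factor.
scale = max(0, 1 - 1.53/9.3444) = 0.8363
Step 3: prox(x) = [-5.723, 5.0356, 0.0077, -1.7191]
||prox(x)|| = 7.8144
Step 4: Proximal objective.
0.5*||prox-x||^2 = 1.1705
lambda*||prox|| = 11.956
Total = 13.1265


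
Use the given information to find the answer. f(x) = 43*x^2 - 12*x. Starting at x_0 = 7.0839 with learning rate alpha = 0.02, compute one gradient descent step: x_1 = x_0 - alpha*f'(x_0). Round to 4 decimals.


We compute the gradient at x_0 and apply the update.
f'(x) = 86*x - 12
f'(7.0839) = 86*7.0839 - 12 = 597.2154
x_1 = 7.0839 - 0.02*597.2154 = -4.8604


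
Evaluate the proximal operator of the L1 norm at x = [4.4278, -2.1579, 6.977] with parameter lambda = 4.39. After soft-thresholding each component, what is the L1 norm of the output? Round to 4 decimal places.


Soft-thresholding with lambda = 4.39:
prox(4.4278) = sign(4.4278)*max(|4.4278| - 4.39, 0) = 0.0378
prox(-2.1579) = sign(-2.1579)*max(|-2.1579| - 4.39, 0) = 0.0
prox(6.977) = sign(6.977)*max(|6.977| - 4.39, 0) = 2.587
prox(x) = [0.0378, 0.0, 2.587]
||prox(x)||_1 = 0.0378 + 0.0 + 2.587 = 2.6248


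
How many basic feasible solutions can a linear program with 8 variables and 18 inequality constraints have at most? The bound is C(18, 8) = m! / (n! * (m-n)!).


Each vertex corresponds to some choice of n active constraints out of m, so the number of vertices is at most C(m, n) = m! / (n!(m-n)!).
m = 18, n = 8
Numerator: 18 * 17 * 16 * 15 * 14 * 13 * 12 * 11
Denominator: 8! = 40320
C(18, 8) = 43758


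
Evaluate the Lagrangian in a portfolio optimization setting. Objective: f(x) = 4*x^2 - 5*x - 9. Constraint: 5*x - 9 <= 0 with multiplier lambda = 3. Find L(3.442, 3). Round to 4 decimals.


Step 1: Evaluate f(x).
f(3.442) = 4*3.442^2 - 5*3.442 - 9 = 21.1795
Step 2: Evaluate g(x).
g(3.442) = 5*3.442 - 9 = 8.21
Step 3: Compute Lagrangian.
L = 21.1795 + 3*8.21 = 45.8095


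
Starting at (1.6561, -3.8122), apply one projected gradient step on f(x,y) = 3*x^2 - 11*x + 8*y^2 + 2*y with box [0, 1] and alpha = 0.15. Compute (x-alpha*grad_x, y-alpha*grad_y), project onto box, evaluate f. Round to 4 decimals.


Step 1: Compute gradient at (1.6561, -3.8122).
grad_x = 2*3*1.6561 - 11 = -1.0634
grad_y = 2*8*-3.8122 + 2 = -58.9952
Step 2: Gradient step.
x_raw = 1.6561 - 0.15*-1.0634 = 1.8156
y_raw = -3.8122 - 0.15*-58.9952 = 5.0371
Step 3: Project onto [0, 1].
x_proj = clip(1.8156) = 1.0
y_proj = clip(5.0371) = 1.0
Step 4: Evaluate f.
f(1.0, 1.0) = 2.0


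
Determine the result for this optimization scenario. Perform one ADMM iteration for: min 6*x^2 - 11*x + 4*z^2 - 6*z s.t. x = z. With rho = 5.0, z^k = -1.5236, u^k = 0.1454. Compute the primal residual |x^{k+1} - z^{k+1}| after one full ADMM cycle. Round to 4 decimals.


ADMM iteration with rho = 5.0, z^k = -1.5236, u^k = 0.1454
Step 1: x-update.
Minimize 6*x^2 - 11*x + (5.0/2)*(x + 1.5236 + 0.1454)^2
FOC: (2*6 + 5.0)*x = 11 + 5.0*(-1.5236 - 0.1454)
x^{k+1} = 0.1562
Step 2: z-update.
Minimize 4*z^2 - 6*z + (5.0/2)*(0.1562 - z + 0.1454)^2
FOC: (2*4 + 5.0)*z = 6 + 5.0*(0.1562 + 0.1454)
z^{k+1} = 0.5775
Step 3: u-update.
u^{k+1} = 0.1454 + 0.1562 - 0.5775 = -0.276
Step 4: Primal residual = |0.1562 - 0.5775| = 0.4214


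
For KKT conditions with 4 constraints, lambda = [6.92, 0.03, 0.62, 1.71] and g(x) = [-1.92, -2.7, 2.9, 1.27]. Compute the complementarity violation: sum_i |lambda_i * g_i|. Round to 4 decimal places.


KKT complementary slackness check:
lambda_1 * g_1 = 6.92 * -1.92 = -13.2864
lambda_2 * g_2 = 0.03 * -2.7 = -0.081
lambda_3 * g_3 = 0.62 * 2.9 = 1.798
lambda_4 * g_4 = 1.71 * 1.27 = 2.1717
Total violation = 13.2864 + 0.081 + 1.798 + 2.1717 = 17.3371


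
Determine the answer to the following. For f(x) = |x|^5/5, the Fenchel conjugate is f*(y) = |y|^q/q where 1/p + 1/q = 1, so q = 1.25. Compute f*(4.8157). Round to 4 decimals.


The conjugate exponent q satisfies 1/p + 1/q = 1.
p = 5, so q = 5/(5 - 1) = 1.25
|y|^q = 4.8157^1.25 = 7.1339
f*(4.8157) = 7.1339 / 1.25 = 5.7071


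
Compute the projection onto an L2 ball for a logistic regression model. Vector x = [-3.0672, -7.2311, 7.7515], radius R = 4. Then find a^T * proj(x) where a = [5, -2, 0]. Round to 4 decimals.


Step 1: Compute ||x|| (intermediates to 6 decimals).
||x|| = sqrt((-3.0672)^2 + (-7.2311)^2 + 7.7515^2) = 11.035501
Step 2: Project.
Since ||x|| > R, scale = R/||x|| = 4/11.035501 = 0.362467, proj(x) = scale * x
proj(x) = [-1.111759, -2.621035, 2.809663]
Step 3: Dot product.
a^T * proj(x) = 5*(-1.111759) - 2*(-2.621035) + 0*2.809663 = -0.3167


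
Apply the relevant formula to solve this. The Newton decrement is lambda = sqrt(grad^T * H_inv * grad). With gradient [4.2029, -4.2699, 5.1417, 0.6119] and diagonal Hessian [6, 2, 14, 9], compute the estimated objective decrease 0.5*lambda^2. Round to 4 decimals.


Step 1: H is diagonal, so H^(-1) * g = [0.7005, -2.135, 0.3673, 0.068].
Step 2: g^T H^(-1) g = sum_i g_i^2 / H_ii
  = (4.2029)^2/6 + (-4.2699)^2/2 + (5.1417)^2/14 + (0.6119)^2/9
  = 2.9441 + 9.116 + 1.8884 + 0.0416 = 13.99
Step 3: Objective decrease = 0.5 * g^T H^(-1) g = 6.995


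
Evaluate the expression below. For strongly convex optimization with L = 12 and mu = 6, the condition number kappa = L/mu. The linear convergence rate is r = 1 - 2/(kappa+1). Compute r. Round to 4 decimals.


Step 1: Compute the condition number.
kappa = L/mu = 12/6 = 2.0
Step 2: Compute the convergence rate.
r = 1 - 2/(kappa + 1) = 1 - 2*mu/(L + mu) = (L - mu)/(L + mu) = 6/18 = 0.3333


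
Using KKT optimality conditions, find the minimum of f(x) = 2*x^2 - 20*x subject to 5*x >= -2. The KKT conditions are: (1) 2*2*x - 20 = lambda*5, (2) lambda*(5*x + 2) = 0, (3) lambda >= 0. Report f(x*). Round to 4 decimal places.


Step 1: Try lambda = 0 (constraint inactive).
Stationarity: 2*2*x - 20 = 0
x* = 20/(2*2) = 5.0
Check constraint: 5*5.0 = 25.0 >= -2 -- satisfied.
Step 2: Compute optimal value.
f(x*) = 2*5.0^2 - 20*5.0 = -50.0


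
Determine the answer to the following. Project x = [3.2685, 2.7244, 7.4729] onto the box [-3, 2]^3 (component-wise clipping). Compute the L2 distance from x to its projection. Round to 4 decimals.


Project each component onto [-3, 2].
clip(3.2685) = 2.0, clip(2.7244) = 2.0, clip(7.4729) = 2.0
Projection = [2.0, 2.0, 2.0]
Squared diffs: [1.6091, 0.5248, 29.9526]
Distance = sqrt(32.0865) = 5.6645


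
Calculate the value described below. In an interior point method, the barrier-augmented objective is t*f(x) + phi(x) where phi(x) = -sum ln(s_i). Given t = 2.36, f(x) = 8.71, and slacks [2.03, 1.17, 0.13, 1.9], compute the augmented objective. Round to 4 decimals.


Step 1: Compute log-barrier.
ln values: [0.708, 0.157, -2.0402, 0.6419]
phi = -(0.708 + 0.157 - 2.0402 + 0.6419) = 0.5333
Step 2: Compute augmented objective.
t*f(x) = 2.36*8.71 = 20.5556
Total = 20.5556 + 0.5333 = 21.0889


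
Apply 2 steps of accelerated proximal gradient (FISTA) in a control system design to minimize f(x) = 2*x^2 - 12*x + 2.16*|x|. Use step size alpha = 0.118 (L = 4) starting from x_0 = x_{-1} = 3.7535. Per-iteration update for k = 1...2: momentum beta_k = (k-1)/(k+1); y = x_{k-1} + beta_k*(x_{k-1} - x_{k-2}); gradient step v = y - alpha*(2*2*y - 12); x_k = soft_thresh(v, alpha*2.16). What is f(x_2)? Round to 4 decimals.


FISTA on f(x) = 2*x^2 - 12*x + 2.16*|x|
L = 4, alpha = 0.118
Iteration 1: beta = 0.0, y = 3.7535 + 0.0*(3.7535 - 3.7535) = 3.7535
  grad(y) = 3.014, v = y - alpha*grad = 3.3978
  prox(v) = soft_thresh(3.3978, 0.2549) = 3.143
Iteration 2: beta = 0.3333, y = 3.143 + 0.3333*(3.143 - 3.7535) = 2.9395
  grad(y) = -0.2422, v = y - alpha*grad = 2.968
  prox(v) = soft_thresh(2.968, 0.2549) = 2.7132
f(x_2) = 2*2.7132^2 - 12*2.7132 + 2.16*|2.7132| = -11.975


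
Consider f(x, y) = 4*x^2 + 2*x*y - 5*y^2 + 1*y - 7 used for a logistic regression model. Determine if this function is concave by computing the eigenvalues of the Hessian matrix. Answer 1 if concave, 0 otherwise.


The Hessian of f(x,y) = 4*x^2 + 2*x*y - 5*y^2 + 1*y - 7 is:
H = [[8, 2], [2, -10]]
Trace = 8 - 10 = -2
Determinant = 8*-10 - (2)^2 = -84
Discriminant = (-2)^2 - 4*-84 = 340.0
Eigenvalues: lambda_1 = -10.2195, lambda_2 = 8.2195
The function is not concave.

0


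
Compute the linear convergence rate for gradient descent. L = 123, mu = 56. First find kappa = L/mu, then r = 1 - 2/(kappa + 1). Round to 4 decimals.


Step 1: Compute the condition number.
kappa = L/mu = 123/56 = 2.1964
Step 2: Compute the convergence rate.
r = 1 - 2/(kappa + 1) = 1 - 2*mu/(L + mu) = (L - mu)/(L + mu) = 67/179 = 0.3743


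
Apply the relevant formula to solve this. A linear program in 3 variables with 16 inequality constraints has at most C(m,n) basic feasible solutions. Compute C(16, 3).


Each vertex corresponds to some choice of n active constraints out of m, so the number of vertices is at most C(m, n) = m! / (n!(m-n)!).
m = 16, n = 3
Numerator: 16 * 15 * 14
Denominator: 3! = 6
C(16, 3) = 560


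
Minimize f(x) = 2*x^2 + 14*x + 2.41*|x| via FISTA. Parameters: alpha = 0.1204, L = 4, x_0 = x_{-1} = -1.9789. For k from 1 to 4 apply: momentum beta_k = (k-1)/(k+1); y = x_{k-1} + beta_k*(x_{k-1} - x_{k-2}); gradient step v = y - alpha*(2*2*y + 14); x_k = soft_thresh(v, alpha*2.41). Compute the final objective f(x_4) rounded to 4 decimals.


FISTA on f(x) = 2*x^2 + 14*x + 2.41*|x|
L = 4, alpha = 0.1204
Iteration 1: beta = 0.0, y = -1.9789 + 0.0*(-1.9789 + 1.9789) = -1.9789
  grad(y) = 6.0844, v = y - alpha*grad = -2.7115
  prox(v) = soft_thresh(-2.7115, 0.2902) = -2.4213
Iteration 2: beta = 0.3333, y = -2.4213 + 0.3333*(-2.4213 + 1.9789) = -2.5688
  grad(y) = 3.7249, v = y - alpha*grad = -3.0172
  prox(v) = soft_thresh(-3.0172, 0.2902) = -2.7271
Iteration 3: beta = 0.5, y = -2.7271 + 0.5*(-2.7271 + 2.4213) = -2.88
  grad(y) = 2.4801, v = y - alpha*grad = -3.1786
  prox(v) = soft_thresh(-3.1786, 0.2902) = -2.8884
Iteration 4: beta = 0.6, y = -2.8884 + 0.6*(-2.8884 + 2.7271) = -2.9852
  grad(y) = 2.0591, v = y - alpha*grad = -3.2331
  prox(v) = soft_thresh(-3.2331, 0.2902) = -2.943
f(x_4) = 2*(-2.943)^2 + 14*(-2.943) + 2.41*|-2.943| = -16.7869


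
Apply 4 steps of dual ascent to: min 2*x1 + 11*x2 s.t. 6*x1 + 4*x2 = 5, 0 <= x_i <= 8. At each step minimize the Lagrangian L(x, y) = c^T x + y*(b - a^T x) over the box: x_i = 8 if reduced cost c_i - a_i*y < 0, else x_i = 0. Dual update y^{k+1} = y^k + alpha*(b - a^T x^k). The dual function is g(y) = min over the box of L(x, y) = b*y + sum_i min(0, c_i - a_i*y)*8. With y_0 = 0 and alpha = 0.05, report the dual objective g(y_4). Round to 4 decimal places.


Dual ascent for LP: min 2*x1 + 11*x2, 6*x1 + 4*x2 = 5, 0 <= x_i <= 8
Step 1: y^k = 0.0, reduced costs: (2.0, 11.0)
  x^k = (0.0, 0.0), subgradient = b - a^T x = 5.0
  y^{k+1} = 0.0 + 0.05*5.0 = 0.25
Step 2: y^k = 0.25, reduced costs: (0.5, 10.0)
  x^k = (0.0, 0.0), subgradient = b - a^T x = 5.0
  y^{k+1} = 0.25 + 0.05*5.0 = 0.5
Step 3: y^k = 0.5, reduced costs: (-1.0, 9.0)
  x^k = (8.0, 0.0), subgradient = b - a^T x = -43.0
  y^{k+1} = 0.5 + 0.05*-43.0 = -1.65
Step 4: y^k = -1.65, reduced costs: (11.9, 17.6)
  x^k = (0.0, 0.0), subgradient = b - a^T x = 5.0
  y^{k+1} = -1.65 + 0.05*5.0 = -1.4
Dual objective at y_4 = -1.4: reduced costs (10.4, 16.6), box minimizer x = (0.0, 0.0)
g(y_4) = b*y + (c1 - a1*y)*x1 + (c2 - a2*y)*x2 = 5*(-1.4) + 10.4*0.0 + 16.6*0.0 = -7.0 + 0.0 + 0.0 = -7.0


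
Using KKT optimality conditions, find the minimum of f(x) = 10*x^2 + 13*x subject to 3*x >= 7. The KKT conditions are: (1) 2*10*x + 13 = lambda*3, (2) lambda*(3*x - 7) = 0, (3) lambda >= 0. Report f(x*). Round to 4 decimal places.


Step 1: Try lambda = 0 (constraint inactive).
x_unc = -13/(2*10) = -0.65
Check: 3*-0.65 = -1.95 < 7 -- violated!
Step 2: Constraint must be active: 3*x = 7
x* = 7/3 = 2.3333 (rounded; the exact value 7/3 is used below)
lambda = (2*10*(7/3) + 13)/3 = 19.8889
Step 3: Compute optimal value.
f(x*) = 10*(7/3)^2 + 13*(7/3) = 84.7778


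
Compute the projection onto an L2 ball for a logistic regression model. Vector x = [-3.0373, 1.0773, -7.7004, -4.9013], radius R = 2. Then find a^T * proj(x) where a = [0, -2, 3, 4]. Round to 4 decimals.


Step 1: Compute ||x|| (intermediates to 6 decimals).
||x|| = sqrt((-3.0373)^2 + 1.0773^2 + (-7.7004)^2 + (-4.9013)^2) = 9.680117
Step 2: Project.
Since ||x|| > R, scale = R/||x|| = 2/9.680117 = 0.206609, proj(x) = scale * x
proj(x) = [-0.627534, 0.22258, -1.590972, -1.012653]
Step 3: Dot product.
a^T * proj(x) = 0*(-0.627534) - 2*0.22258 + 3*(-1.590972) + 4*(-1.012653) = -9.2687


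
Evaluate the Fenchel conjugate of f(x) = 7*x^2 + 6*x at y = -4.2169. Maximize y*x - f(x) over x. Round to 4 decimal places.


f*(y) = sup_x {y*x - a*x^2 - b*x} = sup_x {(y-b)*x - a*x^2}
FOC: (y - b) - 2a*x = 0 => x* = (y - b)/(2a)
x* = (-4.2169 - 6)/(2*7) = -0.7298
f*(-4.2169) = (y-b)^2/(4a) = (-4.2169 - 6)^2/(4*7)
= 104.385/28 = 3.728


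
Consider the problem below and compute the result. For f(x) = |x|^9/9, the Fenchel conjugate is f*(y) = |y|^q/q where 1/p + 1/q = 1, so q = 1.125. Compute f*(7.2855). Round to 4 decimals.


The conjugate exponent q satisfies 1/p + 1/q = 1.
p = 9, so q = 9/(9 - 1) = 1.125
|y|^q = 7.2855^1.125 = 9.3383
f*(7.2855) = 9.3383 / 1.125 = 8.3007


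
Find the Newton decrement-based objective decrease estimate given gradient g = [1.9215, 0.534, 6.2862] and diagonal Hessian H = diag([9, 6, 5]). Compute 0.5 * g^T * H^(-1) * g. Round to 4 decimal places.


Step 1: H is diagonal, so H^(-1) * g = [0.2135, 0.089, 1.2572].
Step 2: g^T H^(-1) g = sum_i g_i^2 / H_ii
  = (1.9215)^2/9 + (0.534)^2/6 + (6.2862)^2/5
  = 0.4102 + 0.0475 + 7.9033 = 8.361
Step 3: Objective decrease = 0.5 * g^T H^(-1) g = 4.1805


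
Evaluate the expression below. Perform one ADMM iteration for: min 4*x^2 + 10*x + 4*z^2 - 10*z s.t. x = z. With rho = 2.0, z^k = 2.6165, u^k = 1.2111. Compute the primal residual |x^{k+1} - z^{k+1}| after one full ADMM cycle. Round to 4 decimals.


ADMM iteration with rho = 2.0, z^k = 2.6165, u^k = 1.2111
Step 1: x-update.
Minimize 4*x^2 + 10*x + (2.0/2)*(x - 2.6165 + 1.2111)^2
FOC: (2*4 + 2.0)*x = -10 + 2.0*(2.6165 - 1.2111)
x^{k+1} = -0.7189
Step 2: z-update.
Minimize 4*z^2 - 10*z + (2.0/2)*(-0.7189 - z + 1.2111)^2
FOC: (2*4 + 2.0)*z = 10 + 2.0*(-0.7189 + 1.2111)
z^{k+1} = 1.0984
Step 3: u-update.
u^{k+1} = 1.2111 - 0.7189 - 1.0984 = -0.6063
Step 4: Primal residual = |-0.7189 - 1.0984| = 1.8174


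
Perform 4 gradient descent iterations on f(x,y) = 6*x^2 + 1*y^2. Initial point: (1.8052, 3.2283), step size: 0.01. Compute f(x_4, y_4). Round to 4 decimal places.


Gradient descent on f(x,y) = 6*x^2 + 1*y^2.
Starting point: (1.8052, 3.2283), alpha = 0.01
Step 1: grad_x = 2*6*1.8052 = 21.6624, grad_y = 2*1*3.2283 = 6.4566
  x_1 = 1.8052 - 0.01*21.6624 = 1.5886
  y_1 = 3.2283 - 0.01*6.4566 = 3.1637
Step 2: grad_x = 2*6*1.5886 = 19.0629, grad_y = 2*1*3.1637 = 6.3275
  x_2 = 1.5886 - 0.01*19.0629 = 1.3979
  y_2 = 3.1637 - 0.01*6.3275 = 3.1005
Step 3: grad_x = 2*6*1.3979 = 16.7754, grad_y = 2*1*3.1005 = 6.2009
  x_3 = 1.3979 - 0.01*16.7754 = 1.2302
  y_3 = 3.1005 - 0.01*6.2009 = 3.0385
Step 4: grad_x = 2*6*1.2302 = 14.7623, grad_y = 2*1*3.0385 = 6.0769
  x_4 = 1.2302 - 0.01*14.7623 = 1.0826
  y_4 = 3.0385 - 0.01*6.0769 = 2.9777
f(1.0826, 2.9777) = 6*1.0826^2 + 1*2.9777^2 = 15.8983


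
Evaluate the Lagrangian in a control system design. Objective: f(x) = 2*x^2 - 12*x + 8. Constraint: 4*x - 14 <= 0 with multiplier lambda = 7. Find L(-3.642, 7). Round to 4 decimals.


Step 1: Evaluate f(x).
f(-3.642) = 2*(-3.642)^2 - 12*(-3.642) + 8 = 78.2323
Step 2: Evaluate g(x).
g(-3.642) = 4*-3.642 - 14 = -28.568
Step 3: Compute Lagrangian.
L = 78.2323 + 7*-28.568 = -121.7437


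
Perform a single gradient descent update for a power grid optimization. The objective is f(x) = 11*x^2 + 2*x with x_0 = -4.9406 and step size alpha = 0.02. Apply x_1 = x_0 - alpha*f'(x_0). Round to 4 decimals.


We compute the gradient at x_0 and apply the update.
f'(x) = 22*x + 2
f'(-4.9406) = 22*-4.9406 + 2 = -106.6932
x_1 = -4.9406 - 0.02*-106.6932 = -2.8067


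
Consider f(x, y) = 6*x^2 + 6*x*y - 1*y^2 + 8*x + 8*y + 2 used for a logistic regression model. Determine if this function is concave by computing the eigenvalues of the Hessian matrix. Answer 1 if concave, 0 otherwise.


The Hessian of f(x,y) = 6*x^2 + 6*x*y - 1*y^2 + 8*x + 8*y + 2 is:
H = [[12, 6], [6, -2]]
Trace = 12 - 2 = 10
Determinant = 12*-2 - (6)^2 = -60
Discriminant = (10)^2 - 4*-60 = 340.0
Eigenvalues: lambda_1 = -4.2195, lambda_2 = 14.2195
The function is not concave.

0


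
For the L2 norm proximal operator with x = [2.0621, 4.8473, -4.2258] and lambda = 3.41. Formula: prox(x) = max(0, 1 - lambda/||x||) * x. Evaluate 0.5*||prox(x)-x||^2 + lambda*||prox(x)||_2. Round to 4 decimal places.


Step 1: Compute ||x||.
||x|| = 6.7532
Step 2: Compute scaling factor.
scale = max(0, 1 - 3.41/6.7532) = 0.4951
Step 3: prox(x) = [1.0209, 2.3997, -2.092]
||prox(x)|| = 3.3432
Step 4: Proximal objective.
0.5*||prox-x||^2 = 5.8141
lambda*||prox|| = 11.4003
Total = 17.2144


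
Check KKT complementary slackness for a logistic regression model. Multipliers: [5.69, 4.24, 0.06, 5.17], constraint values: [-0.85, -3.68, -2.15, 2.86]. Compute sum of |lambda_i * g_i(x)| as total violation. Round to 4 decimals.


KKT complementary slackness check:
lambda_1 * g_1 = 5.69 * -0.85 = -4.8365
lambda_2 * g_2 = 4.24 * -3.68 = -15.6032
lambda_3 * g_3 = 0.06 * -2.15 = -0.129
lambda_4 * g_4 = 5.17 * 2.86 = 14.7862
Total violation = 4.8365 + 15.6032 + 0.129 + 14.7862 = 35.3549


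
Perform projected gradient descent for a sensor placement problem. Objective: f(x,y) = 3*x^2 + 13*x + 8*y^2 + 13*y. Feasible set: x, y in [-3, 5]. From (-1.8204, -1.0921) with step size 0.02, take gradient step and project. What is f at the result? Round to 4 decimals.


Step 1: Compute gradient at (-1.8204, -1.0921).
grad_x = 2*3*-1.8204 + 13 = 2.0776
grad_y = 2*8*-1.0921 + 13 = -4.4736
Step 2: Gradient step.
x_raw = -1.8204 - 0.02*2.0776 = -1.862
y_raw = -1.0921 - 0.02*-4.4736 = -1.0026
Step 3: Project onto [-3, 5].
x_proj = clip(-1.862) = -1.862
y_proj = clip(-1.0026) = -1.0026
Step 4: Evaluate f.
f(-1.862, -1.0026) = -18.7968


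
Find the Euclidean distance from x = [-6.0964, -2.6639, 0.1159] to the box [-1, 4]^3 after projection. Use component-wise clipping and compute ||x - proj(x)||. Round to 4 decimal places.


Project each component onto [-1, 4].
clip(-6.0964) = -1.0, clip(-2.6639) = -1.0, clip(0.1159) = 0.1159
Projection = [-1.0, -1.0, 0.1159]
Squared diffs: [25.9733, 2.7686, 0.0]
Distance = sqrt(28.7419) = 5.3611


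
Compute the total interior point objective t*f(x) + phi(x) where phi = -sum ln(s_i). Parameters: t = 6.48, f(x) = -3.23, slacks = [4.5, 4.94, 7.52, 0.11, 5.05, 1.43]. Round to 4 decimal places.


Step 1: Compute log-barrier.
ln values: [1.5041, 1.5974, 2.0176, -2.2073, 1.6194, 0.3577]
phi = -(1.5041 + 1.5974 + 2.0176 - 2.2073 + 1.6194 + 0.3577) = -4.8888
Step 2: Compute augmented objective.
t*f(x) = 6.48*-3.23 = -20.9304
Total = -20.9304 - 4.8888 = -25.8192


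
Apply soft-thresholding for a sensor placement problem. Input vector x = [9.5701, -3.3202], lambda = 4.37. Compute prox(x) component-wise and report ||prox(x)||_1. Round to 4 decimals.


Soft-thresholding with lambda = 4.37:
prox(9.5701) = sign(9.5701)*max(|9.5701| - 4.37, 0) = 5.2001
prox(-3.3202) = sign(-3.3202)*max(|-3.3202| - 4.37, 0) = 0.0
prox(x) = [5.2001, 0.0]
||prox(x)||_1 = 5.2001 + 0.0 = 5.2001


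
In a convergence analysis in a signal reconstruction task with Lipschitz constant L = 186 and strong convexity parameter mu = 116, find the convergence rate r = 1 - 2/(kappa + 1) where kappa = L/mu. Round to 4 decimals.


Step 1: Compute the condition number.
kappa = L/mu = 186/116 = 1.6034
Step 2: Compute the convergence rate.
r = 1 - 2/(kappa + 1) = 1 - 2*mu/(L + mu) = (L - mu)/(L + mu) = 70/302 = 0.2318


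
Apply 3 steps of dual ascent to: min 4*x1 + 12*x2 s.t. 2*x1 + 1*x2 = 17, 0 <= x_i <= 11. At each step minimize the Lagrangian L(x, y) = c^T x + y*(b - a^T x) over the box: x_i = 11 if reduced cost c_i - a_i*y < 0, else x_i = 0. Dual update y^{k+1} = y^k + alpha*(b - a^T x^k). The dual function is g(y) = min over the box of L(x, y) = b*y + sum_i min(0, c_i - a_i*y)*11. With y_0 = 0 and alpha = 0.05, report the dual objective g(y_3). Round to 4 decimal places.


Dual ascent for LP: min 4*x1 + 12*x2, 2*x1 + 1*x2 = 17, 0 <= x_i <= 11
Step 1: y^k = 0.0, reduced costs: (4.0, 12.0)
  x^k = (0.0, 0.0), subgradient = b - a^T x = 17.0
  y^{k+1} = 0.0 + 0.05*17.0 = 0.85
Step 2: y^k = 0.85, reduced costs: (2.3, 11.15)
  x^k = (0.0, 0.0), subgradient = b - a^T x = 17.0
  y^{k+1} = 0.85 + 0.05*17.0 = 1.7
Step 3: y^k = 1.7, reduced costs: (0.6, 10.3)
  x^k = (0.0, 0.0), subgradient = b - a^T x = 17.0
  y^{k+1} = 1.7 + 0.05*17.0 = 2.55
Dual objective at y_3 = 2.55: reduced costs (-1.1, 9.45), box minimizer x = (11.0, 0.0)
g(y_3) = b*y + (c1 - a1*y)*x1 + (c2 - a2*y)*x2 = 17*2.55 + (-1.1)*11.0 + 9.45*0.0 = 43.35 - 12.1 + 0.0 = 31.25


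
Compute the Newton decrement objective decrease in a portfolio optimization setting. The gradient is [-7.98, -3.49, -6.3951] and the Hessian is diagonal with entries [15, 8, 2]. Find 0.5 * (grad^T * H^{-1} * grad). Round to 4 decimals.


Step 1: H is diagonal, so H^(-1) * g = [-0.532, -0.4363, -3.1976].
Step 2: g^T H^(-1) g = sum_i g_i^2 / H_ii
  = (-7.98)^2/15 + (-3.49)^2/8 + (-6.3951)^2/2
  = 4.2454 + 1.5225 + 20.4487 = 26.2165
Step 3: Objective decrease = 0.5 * g^T H^(-1) g = 13.1083


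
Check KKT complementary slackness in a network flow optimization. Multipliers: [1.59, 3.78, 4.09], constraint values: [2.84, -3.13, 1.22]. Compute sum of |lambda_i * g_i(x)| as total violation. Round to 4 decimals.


KKT complementary slackness check:
lambda_1 * g_1 = 1.59 * 2.84 = 4.5156
lambda_2 * g_2 = 3.78 * -3.13 = -11.8314
lambda_3 * g_3 = 4.09 * 1.22 = 4.9898
Total violation = 4.5156 + 11.8314 + 4.9898 = 21.3368


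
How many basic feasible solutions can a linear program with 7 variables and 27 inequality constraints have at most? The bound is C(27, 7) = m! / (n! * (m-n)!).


Each vertex corresponds to some choice of n active constraints out of m, so the number of vertices is at most C(m, n) = m! / (n!(m-n)!).
m = 27, n = 7
Numerator: 27 * 26 * 25 * 24 * 23 * 22 * 21
Denominator: 7! = 5040
C(27, 7) = 888030


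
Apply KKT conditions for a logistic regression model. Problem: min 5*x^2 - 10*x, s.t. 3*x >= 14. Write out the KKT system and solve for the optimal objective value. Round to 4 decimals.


Step 1: Try lambda = 0 (constraint inactive).
x_unc = 10/(2*5) = 1.0
Check: 3*1.0 = 3.0 < 14 -- violated!
Step 2: Constraint must be active: 3*x = 14
x* = 14/3 = 4.6667 (rounded; the exact value 14/3 is used below)
lambda = (2*5*(14/3) - 10)/3 = 12.2222
Step 3: Compute optimal value.
f(x*) = 5*(14/3)^2 - 10*(14/3) = 62.2222


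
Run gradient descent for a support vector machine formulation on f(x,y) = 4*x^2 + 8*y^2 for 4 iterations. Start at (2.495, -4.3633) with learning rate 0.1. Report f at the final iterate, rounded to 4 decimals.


Gradient descent on f(x,y) = 4*x^2 + 8*y^2.
Starting point: (2.495, -4.3633), alpha = 0.1
Step 1: grad_x = 2*4*2.495 = 19.96, grad_y = 2*8*-4.3633 = -69.8128
  x_1 = 2.495 - 0.1*19.96 = 0.499
  y_1 = -4.3633 - 0.1*-69.8128 = 2.618
Step 2: grad_x = 2*4*0.499 = 3.992, grad_y = 2*8*2.618 = 41.8877
  x_2 = 0.499 - 0.1*3.992 = 0.0998
  y_2 = 2.618 - 0.1*41.8877 = -1.5708
Step 3: grad_x = 2*4*0.0998 = 0.7984, grad_y = 2*8*-1.5708 = -25.1326
  x_3 = 0.0998 - 0.1*0.7984 = 0.02
  y_3 = -1.5708 - 0.1*-25.1326 = 0.9425
Step 4: grad_x = 2*4*0.02 = 0.1597, grad_y = 2*8*0.9425 = 15.0796
  x_4 = 0.02 - 0.1*0.1597 = 0.004
  y_4 = 0.9425 - 0.1*15.0796 = -0.5655
f(0.004, -0.5655) = 4*0.004^2 + 8*(-0.5655)^2 = 2.5582


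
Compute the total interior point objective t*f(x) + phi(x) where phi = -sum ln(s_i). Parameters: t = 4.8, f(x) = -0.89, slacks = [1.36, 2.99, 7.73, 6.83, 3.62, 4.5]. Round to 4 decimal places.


Step 1: Compute log-barrier.
ln values: [0.3075, 1.0953, 2.0451, 1.9213, 1.2865, 1.5041]
phi = -(0.3075 + 1.0953 + 2.0451 + 1.9213 + 1.2865 + 1.5041) = -8.1597
Step 2: Compute augmented objective.
t*f(x) = 4.8*-0.89 = -4.272
Total = -4.272 - 8.1597 = -12.4317


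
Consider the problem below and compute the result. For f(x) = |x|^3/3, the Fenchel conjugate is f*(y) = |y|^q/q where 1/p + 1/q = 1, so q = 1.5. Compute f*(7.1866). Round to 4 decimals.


The conjugate exponent q satisfies 1/p + 1/q = 1.
p = 3, so q = 3/(3 - 1) = 1.5
|y|^q = 7.1866^1.5 = 19.2657
f*(7.1866) = 19.2657 / 1.5 = 12.8438


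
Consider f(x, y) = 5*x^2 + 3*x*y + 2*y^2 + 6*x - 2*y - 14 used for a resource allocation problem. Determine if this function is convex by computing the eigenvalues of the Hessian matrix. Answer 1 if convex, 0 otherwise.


The Hessian of f(x,y) = 5*x^2 + 3*x*y + 2*y^2 + 6*x - 2*y - 14 is:
H = [[10, 3], [3, 4]]
Trace = 10 + 4 = 14
Determinant = 10*4 - (3)^2 = 31
Discriminant = (14)^2 - 4*31 = 72.0
Eigenvalues: lambda_1 = 2.7574, lambda_2 = 11.2426
The function is convex.

1


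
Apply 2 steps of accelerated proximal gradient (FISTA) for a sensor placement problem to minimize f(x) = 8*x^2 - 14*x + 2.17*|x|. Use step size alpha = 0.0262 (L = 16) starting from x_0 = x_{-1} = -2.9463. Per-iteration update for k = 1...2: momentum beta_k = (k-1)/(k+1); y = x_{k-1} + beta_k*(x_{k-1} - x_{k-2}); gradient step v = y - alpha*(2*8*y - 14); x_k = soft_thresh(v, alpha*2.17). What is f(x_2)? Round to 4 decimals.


FISTA on f(x) = 8*x^2 - 14*x + 2.17*|x|
L = 16, alpha = 0.0262
Iteration 1: beta = 0.0, y = -2.9463 + 0.0*(-2.9463 + 2.9463) = -2.9463
  grad(y) = -61.1408, v = y - alpha*grad = -1.3444
  prox(v) = soft_thresh(-1.3444, 0.0569) = -1.2876
Iteration 2: beta = 0.3333, y = -1.2876 + 0.3333*(-1.2876 + 2.9463) = -0.7346
  grad(y) = -25.7543, v = y - alpha*grad = -0.0599
  prox(v) = soft_thresh(-0.0599, 0.0569) = -0.003
f(x_2) = 8*(-0.003)^2 - 14*(-0.003) + 2.17*|-0.003| = 0.049


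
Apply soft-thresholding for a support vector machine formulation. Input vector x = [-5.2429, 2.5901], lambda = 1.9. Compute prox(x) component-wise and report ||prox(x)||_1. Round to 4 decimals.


Soft-thresholding with lambda = 1.9:
prox(-5.2429) = sign(-5.2429)*max(|-5.2429| - 1.9, 0) = -3.3429
prox(2.5901) = sign(2.5901)*max(|2.5901| - 1.9, 0) = 0.6901
prox(x) = [-3.3429, 0.6901]
||prox(x)||_1 = 3.3429 + 0.6901 = 4.033
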